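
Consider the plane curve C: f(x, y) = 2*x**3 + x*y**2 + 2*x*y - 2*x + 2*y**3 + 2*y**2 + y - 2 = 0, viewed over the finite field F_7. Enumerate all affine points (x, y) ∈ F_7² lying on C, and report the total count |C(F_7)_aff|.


Affine F_7-points: {(2, 1), (2, 5), (2, 6), (3, 6), (4, 4), (5, 0), (6, 1)}; count = 7.

For each of the 49 pairs (x, y) ∈ F_7², evaluate f(x, y) mod 7. Record the zeros.
  x = 0: [0↦5, 1↦3, 2↦3, 3↦3, 4↦1, 5↦2, 6↦4]  zeros at y ∈ ∅
  x = 1: [0↦5, 1↦6, 2↦4, 3↦4, 4↦4, 5↦2, 6↦3]  zeros at y ∈ ∅
  x = 2: [0↦3, 1↦0, 2↦3, 3↦3, 4↦5, 5↦0, 6↦0]  zeros at y ∈ {1, 5, 6}
  x = 3: [0↦4, 1↦4, 2↦5, 3↦5, 4↦2, 5↦1, 6↦0]  zeros at y ∈ {6}
  x = 4: [0↦6, 1↦2, 2↦1, 3↦1, 4↦0, 5↦3, 6↦1]  zeros at y ∈ {4}
  x = 5: [0↦0, 1↦6, 2↦3, 3↦3, 4↦4, 5↦4, 6↦1]  zeros at y ∈ {0}
  x = 6: [0↦5, 1↦0, 2↦2, 3↦2, 4↦5, 5↦2, 6↦5]  zeros at y ∈ {1}
Collecting zeros: affine points = {(2, 1), (2, 5), (2, 6), (3, 6), (4, 4), (5, 0), (6, 1)}.
Total count |C(F_7)_aff| = 7.


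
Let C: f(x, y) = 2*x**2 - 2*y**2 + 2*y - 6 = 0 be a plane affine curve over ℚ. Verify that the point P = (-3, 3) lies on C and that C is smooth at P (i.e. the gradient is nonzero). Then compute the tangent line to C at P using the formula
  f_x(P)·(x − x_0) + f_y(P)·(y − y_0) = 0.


Tangent line at P: -12*x - 10*y - 6 = 0.

Step 1: f(-3, 3) = 0, so P lies on C.
Step 2: partial derivatives
  f_x(x, y) = 4*x, f_y(x, y) = 2 - 4*y.
  f_x(P) = -12, f_y(P) = -10 (gradient nonzero, so P is smooth).
Step 3: tangent line at P: -12·(x − -3) + -10·(y − 3) = 0.
Expanding: -12*x - 10*y - 6 = 0.


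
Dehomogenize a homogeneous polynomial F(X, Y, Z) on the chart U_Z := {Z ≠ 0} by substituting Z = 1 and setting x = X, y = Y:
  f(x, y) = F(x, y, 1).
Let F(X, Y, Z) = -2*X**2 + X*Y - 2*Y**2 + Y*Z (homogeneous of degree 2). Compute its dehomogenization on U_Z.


f(x, y) = -2*x**2 + x*y - 2*y**2 + y

On U_Z we set Z = 1. Each monomial c·X^i·Y^j·Z^k in F becomes c·x^i·y^j·1^k = c·x^i·y^j.
Substituting Z = 1: F(X, Y, 1) = -2*x**2 + x*y - 2*y**2 + y.
Note: deg(f) ≤ deg(F) = 2; strict inequality happens when F is divisible by Z (lost terms).


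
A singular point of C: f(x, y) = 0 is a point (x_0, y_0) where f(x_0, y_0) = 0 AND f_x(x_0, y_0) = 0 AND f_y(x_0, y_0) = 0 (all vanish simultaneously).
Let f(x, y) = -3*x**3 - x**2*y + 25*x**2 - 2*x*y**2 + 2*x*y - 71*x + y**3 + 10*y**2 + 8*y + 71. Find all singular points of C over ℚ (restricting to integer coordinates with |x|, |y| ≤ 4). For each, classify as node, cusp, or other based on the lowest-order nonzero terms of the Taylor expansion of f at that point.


Singular points: {(3, -1)}; classification: node.

Compute partial derivatives:
  f_x = -9*x**2 - 2*x*y + 50*x - 2*y**2 + 2*y - 71.
  f_y = -x**2 - 4*x*y + 2*x + 3*y**2 + 20*y + 8.
Scan x_0 ∈ {−4, ..., 4}. For each x_0, f_y(x_0, y) is a polynomial in y; find its integer roots y ∈ {−4, ..., 4}, then test f_x and f at those candidates.
  x = -4: f_y(-4, y) = 3*y**2 + 36*y - 16; no integer root y with |y| ≤ 4.
  x = -3: f_y(-3, y) = 3*y**2 + 32*y - 7; no integer root y with |y| ≤ 4.
  x = -2: f_y(-2, y) = 3*y**2 + 28*y; vanishes at y ∈ {0}. (-2, 0): f_x = -207 ≠ 0.
  x = -1: f_y(-1, y) = 3*y**2 + 24*y + 5; no integer root y with |y| ≤ 4.
  x = 0: f_y(0, y) = 3*y**2 + 20*y + 8; no integer root y with |y| ≤ 4.
  x = 1: f_y(1, y) = 3*y**2 + 16*y + 9; no integer root y with |y| ≤ 4.
  x = 2: f_y(2, y) = 3*y**2 + 12*y + 8; no integer root y with |y| ≤ 4.
  x = 3: f_y(3, y) = 3*y**2 + 8*y + 5; vanishes at y ∈ {-1}. (3, -1): f_x = 0, f = 0 — SINGULAR.
  x = 4: f_y(4, y) = 3*y**2 + 4*y; vanishes at y ∈ {0}. (4, 0): f_x = -15 ≠ 0.
Only singular point on the grid: (3, -1).
Classify: substitute x = 3 + u, y = -1 + v and expand: f = -3*u**3 - u**2*v - u**2 - 2*u*v**2 + v**3 + v**2.
No constant or linear terms (consistent with a singular point). Quadratic part: -u**2 + v**2. Cubic part: -3*u**3 - u**2*v - 2*u*v**2 + v**3.
The quadratic part v**2 - u**2 = (v − u)(v + u) splits into two distinct linear factors, so there are two distinct tangent lines y − -1 = ±(x − 3) — this is a node (ordinary double point).
Classification: node.


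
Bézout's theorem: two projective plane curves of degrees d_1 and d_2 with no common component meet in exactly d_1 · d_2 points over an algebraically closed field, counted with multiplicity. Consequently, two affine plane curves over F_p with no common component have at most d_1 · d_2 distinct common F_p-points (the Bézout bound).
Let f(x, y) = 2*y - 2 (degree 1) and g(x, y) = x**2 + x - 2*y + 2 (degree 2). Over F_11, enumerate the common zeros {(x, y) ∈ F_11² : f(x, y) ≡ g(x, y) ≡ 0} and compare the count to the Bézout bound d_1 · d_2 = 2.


Common zeros: {(0, 1), (10, 1)}; count = 2; Bézout bound = 2.

deg(f) = 1, deg(g) = 2, so Bézout bound = 2.
Scan x ∈ F_11. For each x, list the y ∈ F_11 with f(x, y) ≡ 0 and those with g(x, y) ≡ 0 (mod 11); the common zeros in that column are the intersection.
  x = 0: f ≡ 0 at y ∈ {1}; g ≡ 0 at y ∈ {1}; common: {1}.
  x = 1: f ≡ 0 at y ∈ {1}; g ≡ 0 at y ∈ {2}; common: ∅.
  x = 2: f ≡ 0 at y ∈ {1}; g ≡ 0 at y ∈ {4}; common: ∅.
  x = 3: f ≡ 0 at y ∈ {1}; g ≡ 0 at y ∈ {7}; common: ∅.
  x = 4: f ≡ 0 at y ∈ {1}; g ≡ 0 at y ∈ {0}; common: ∅.
  x = 5: f ≡ 0 at y ∈ {1}; g ≡ 0 at y ∈ {5}; common: ∅.
  x = 6: f ≡ 0 at y ∈ {1}; g ≡ 0 at y ∈ {0}; common: ∅.
  x = 7: f ≡ 0 at y ∈ {1}; g ≡ 0 at y ∈ {7}; common: ∅.
  x = 8: f ≡ 0 at y ∈ {1}; g ≡ 0 at y ∈ {4}; common: ∅.
  x = 9: f ≡ 0 at y ∈ {1}; g ≡ 0 at y ∈ {2}; common: ∅.
  x = 10: f ≡ 0 at y ∈ {1}; g ≡ 0 at y ∈ {1}; common: {1}.
Collecting: common zeros = {(0, 1), (10, 1)}, so the count is 2.
Comparison with the Bézout bound: 2 ≤ 2 = deg(f)·deg(g), as expected for curves with no common component (the bound is attained).


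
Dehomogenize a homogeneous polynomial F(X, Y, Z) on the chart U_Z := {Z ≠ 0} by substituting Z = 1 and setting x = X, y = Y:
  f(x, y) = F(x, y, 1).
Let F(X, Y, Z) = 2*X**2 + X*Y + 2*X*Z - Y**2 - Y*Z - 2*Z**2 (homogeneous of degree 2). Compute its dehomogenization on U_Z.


f(x, y) = 2*x**2 + x*y + 2*x - y**2 - y - 2

On U_Z we set Z = 1. Each monomial c·X^i·Y^j·Z^k in F becomes c·x^i·y^j·1^k = c·x^i·y^j.
Substituting Z = 1: F(X, Y, 1) = 2*x**2 + x*y + 2*x - y**2 - y - 2.
Note: deg(f) ≤ deg(F) = 2; strict inequality happens when F is divisible by Z (lost terms).


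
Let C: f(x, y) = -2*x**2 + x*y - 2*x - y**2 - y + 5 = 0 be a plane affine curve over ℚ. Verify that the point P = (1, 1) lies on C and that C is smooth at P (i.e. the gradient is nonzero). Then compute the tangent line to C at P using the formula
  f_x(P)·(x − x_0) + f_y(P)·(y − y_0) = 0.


Tangent line at P: -5*x - 2*y + 7 = 0.

Step 1: f(1, 1) = 0, so P lies on C.
Step 2: partial derivatives
  f_x(x, y) = -4*x + y - 2, f_y(x, y) = x - 2*y - 1.
  f_x(P) = -5, f_y(P) = -2 (gradient nonzero, so P is smooth).
Step 3: tangent line at P: -5·(x − 1) + -2·(y − 1) = 0.
Expanding: -5*x - 2*y + 7 = 0.


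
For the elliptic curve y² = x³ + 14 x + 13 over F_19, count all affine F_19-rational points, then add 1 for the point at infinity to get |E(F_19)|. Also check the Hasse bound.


Affine points = {(1, 3), (1, 16), (2, 7), (2, 12), (3, 5), (3, 14), (4, 0), (6, 3), (6, 16), (7, 6), (7, 13), (11, 4), (11, 15), (12, 3), (12, 16), (13, 6), (13, 13), (15, 8), (15, 11), (16, 1), (16, 18), (18, 6), (18, 13)}; affine count = 23; |E(F_19)| = 24.

Discriminant check: Δ ∝ 4a³ + 27b² = 4·14³ + 27·13² = 4·2744 + 27·169 ≡ 16 (mod 19). Nonzero ⇒ E is nonsingular.
For each x ∈ F_19, compute rhs = x³ + 14·x + 13 mod 19, then count y ∈ F_19 with y² ≡ rhs.
  x = 0: rhs = 13, matching y values: none (0 points).
  x = 1: rhs = 9, matching y values: 3, 16 (2 points).
  x = 2: rhs = 11, matching y values: 7, 12 (2 points).
  x = 3: rhs = 6, matching y values: 5, 14 (2 points).
  x = 4: rhs = 0, matching y values: 0 (1 points).
  x = 5: rhs = 18, matching y values: none (0 points).
  x = 6: rhs = 9, matching y values: 3, 16 (2 points).
  x = 7: rhs = 17, matching y values: 6, 13 (2 points).
  x = 8: rhs = 10, matching y values: none (0 points).
  x = 9: rhs = 13, matching y values: none (0 points).
  x = 10: rhs = 13, matching y values: none (0 points).
  x = 11: rhs = 16, matching y values: 4, 15 (2 points).
  x = 12: rhs = 9, matching y values: 3, 16 (2 points).
  x = 13: rhs = 17, matching y values: 6, 13 (2 points).
  x = 14: rhs = 8, matching y values: none (0 points).
  x = 15: rhs = 7, matching y values: 8, 11 (2 points).
  x = 16: rhs = 1, matching y values: 1, 18 (2 points).
  x = 17: rhs = 15, matching y values: none (0 points).
  x = 18: rhs = 17, matching y values: 6, 13 (2 points).
Total affine count: 23.
Full point count |E(F_19)| = 23 + 1 = 24.
Hasse bound: |24 − (19+1)| = |4| = 4 ≤ 2√19 ≈ 8.7178 ✓.


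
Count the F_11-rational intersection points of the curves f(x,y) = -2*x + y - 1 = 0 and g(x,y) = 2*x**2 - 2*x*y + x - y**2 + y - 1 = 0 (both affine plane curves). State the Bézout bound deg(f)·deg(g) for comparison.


Common zeros: ∅; count = 0; Bézout bound = 2.

deg(f) = 1, deg(g) = 2, so Bézout bound = 2.
Scan x ∈ F_11. For each x, list the y ∈ F_11 with f(x, y) ≡ 0 and those with g(x, y) ≡ 0 (mod 11); the common zeros in that column are the intersection.
  x = 0: f ≡ 0 at y ∈ {1}; g ≡ 0 at y ∈ ∅; common: ∅.
  x = 1: f ≡ 0 at y ∈ {3}; g ≡ 0 at y ∈ {1, 9}; common: ∅.
  x = 2: f ≡ 0 at y ∈ {5}; g ≡ 0 at y ∈ {9, 10}; common: ∅.
  x = 3: f ≡ 0 at y ∈ {7}; g ≡ 0 at y ∈ ∅; common: ∅.
  x = 4: f ≡ 0 at y ∈ {9}; g ≡ 0 at y ∈ ∅; common: ∅.
  x = 5: f ≡ 0 at y ∈ {0}; g ≡ 0 at y ∈ {1}; common: ∅.
  x = 6: f ≡ 0 at y ∈ {2}; g ≡ 0 at y ∈ {0}; common: ∅.
  x = 7: f ≡ 0 at y ∈ {4}; g ≡ 0 at y ∈ ∅; common: ∅.
  x = 8: f ≡ 0 at y ∈ {6}; g ≡ 0 at y ∈ ∅; common: ∅.
  x = 9: f ≡ 0 at y ∈ {8}; g ≡ 0 at y ∈ {2, 3}; common: ∅.
  x = 10: f ≡ 0 at y ∈ {10}; g ≡ 0 at y ∈ {0, 3}; common: ∅.
Collecting: common zeros = ∅, so the count is 0.
Comparison with the Bézout bound: 0 ≤ 2 = deg(f)·deg(g), as expected for curves with no common component (the affine F_11-count falls short of the bound because intersections may lie at infinity, over extension fields, or carry multiplicity).


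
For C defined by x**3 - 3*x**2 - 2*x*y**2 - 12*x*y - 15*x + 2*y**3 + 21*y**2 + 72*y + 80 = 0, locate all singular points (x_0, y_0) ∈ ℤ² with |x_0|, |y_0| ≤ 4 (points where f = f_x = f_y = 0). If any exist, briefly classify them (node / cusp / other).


Singular points: {(1, -3)}; classification: cusp.

Compute partial derivatives:
  f_x = 3*x**2 - 6*x - 2*y**2 - 12*y - 15.
  f_y = -4*x*y - 12*x + 6*y**2 + 42*y + 72.
Scan x_0 ∈ {−4, ..., 4}. For each x_0, f_y(x_0, y) is a polynomial in y; find its integer roots y ∈ {−4, ..., 4}, then test f_x and f at those candidates.
  x = -4: f_y(-4, y) = 6*y**2 + 58*y + 120; vanishes at y ∈ {-3}. (-4, -3): f_x = 75 ≠ 0.
  x = -3: f_y(-3, y) = 6*y**2 + 54*y + 108; vanishes at y ∈ {-3}. (-3, -3): f_x = 48 ≠ 0.
  x = -2: f_y(-2, y) = 6*y**2 + 50*y + 96; vanishes at y ∈ {-3}. (-2, -3): f_x = 27 ≠ 0.
  x = -1: f_y(-1, y) = 6*y**2 + 46*y + 84; vanishes at y ∈ {-3}. (-1, -3): f_x = 12 ≠ 0.
  x = 0: f_y(0, y) = 6*y**2 + 42*y + 72; vanishes at y ∈ {-4, -3}. (0, -4): f_x = 1 ≠ 0; (0, -3): f_x = 3 ≠ 0.
  x = 1: f_y(1, y) = 6*y**2 + 38*y + 60; vanishes at y ∈ {-3}. (1, -3): f_x = 0, f = 0 — SINGULAR.
  x = 2: f_y(2, y) = 6*y**2 + 34*y + 48; vanishes at y ∈ {-3}. (2, -3): f_x = 3 ≠ 0.
  x = 3: f_y(3, y) = 6*y**2 + 30*y + 36; vanishes at y ∈ {-3, -2}. (3, -3): f_x = 12 ≠ 0; (3, -2): f_x = 10 ≠ 0.
  x = 4: f_y(4, y) = 6*y**2 + 26*y + 24; vanishes at y ∈ {-3}. (4, -3): f_x = 27 ≠ 0.
Only singular point on the grid: (1, -3).
Classify: substitute x = 1 + u, y = -3 + v and expand: f = u**3 - 2*u*v**2 + 2*v**3 + v**2.
No constant or linear terms (consistent with a singular point). Quadratic part: v**2. Cubic part: u**3 - 2*u*v**2 + 2*v**3.
The quadratic part v**2 is a perfect square, so there is a single (double) tangent line v = 0, i.e. y = -3. Restricting the cubic part to that line (v = 0) leaves u**3 ≠ 0, so f is not divisible by v and the branch is v² ≈ -u**3 to lowest order — this is a cusp.
Classification: cusp.


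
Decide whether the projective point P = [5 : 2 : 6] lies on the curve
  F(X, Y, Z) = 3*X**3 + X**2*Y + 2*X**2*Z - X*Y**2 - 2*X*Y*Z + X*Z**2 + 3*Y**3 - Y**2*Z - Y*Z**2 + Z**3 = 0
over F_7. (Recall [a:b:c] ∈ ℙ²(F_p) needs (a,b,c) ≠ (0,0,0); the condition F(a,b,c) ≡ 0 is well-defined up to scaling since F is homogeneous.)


F(5,2,6) ≡ 6 (mod 7); P is NOT on the curve.

Evaluate F(5, 2, 6) term-by-term (mod 7).
  3*X**3 ↦ 3·125·1·1 = 375
  X**2*Y ↦ 1·25·2·1 = 50
  2*X**2*Z ↦ 2·25·1·6 = 300
  -X*Y**2 ↦ -1·5·4·1 = -20
  -2*X*Y*Z ↦ -2·5·2·6 = -120
  X*Z**2 ↦ 1·5·1·36 = 180
  3*Y**3 ↦ 3·1·8·1 = 24
  -Y**2*Z ↦ -1·1·4·6 = -24
  -Y*Z**2 ↦ -1·1·2·36 = -72
  Z**3 ↦ 1·1·1·216 = 216
Sum: F(5, 2, 6) = (375) + (50) + (300) + (-20) + (-120) + (180) + (24) + (-24) + (-72) + (216) = 909.
Reducing mod 7: 909 ≡ 6 (mod 7).
Since F(a, b, c) ≡ 6 ≠ 0 (mod 7), P does NOT lie on the curve.


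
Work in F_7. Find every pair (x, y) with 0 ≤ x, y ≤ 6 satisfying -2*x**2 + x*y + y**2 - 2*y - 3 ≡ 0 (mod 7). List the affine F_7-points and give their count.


Affine F_7-points: {(0, 3), (0, 6), (1, 4), (2, 2), (2, 5), (3, 0), (3, 6), (4, 0), (4, 5), (5, 1), (5, 3), (6, 1), (6, 2)}; count = 13.

For each of the 49 pairs (x, y) ∈ F_7², evaluate f(x, y) mod 7. Record the zeros.
  x = 0: [0↦4, 1↦3, 2↦4, 3↦0, 4↦5, 5↦5, 6↦0]  zeros at y ∈ {3, 6}
  x = 1: [0↦2, 1↦2, 2↦4, 3↦1, 4↦0, 5↦1, 6↦4]  zeros at y ∈ {4}
  x = 2: [0↦3, 1↦4, 2↦0, 3↦5, 4↦5, 5↦0, 6↦4]  zeros at y ∈ {2, 5}
  x = 3: [0↦0, 1↦2, 2↦6, 3↦5, 4↦6, 5↦2, 6↦0]  zeros at y ∈ {0, 6}
  x = 4: [0↦0, 1↦3, 2↦1, 3↦1, 4↦3, 5↦0, 6↦6]  zeros at y ∈ {0, 5}
  x = 5: [0↦3, 1↦0, 2↦6, 3↦0, 4↦3, 5↦1, 6↦1]  zeros at y ∈ {1, 3}
  x = 6: [0↦2, 1↦0, 2↦0, 3↦2, 4↦6, 5↦5, 6↦6]  zeros at y ∈ {1, 2}
Collecting zeros: affine points = {(0, 3), (0, 6), (1, 4), (2, 2), (2, 5), (3, 0), (3, 6), (4, 0), (4, 5), (5, 1), (5, 3), (6, 1), (6, 2)}.
Total count |C(F_7)_aff| = 13.


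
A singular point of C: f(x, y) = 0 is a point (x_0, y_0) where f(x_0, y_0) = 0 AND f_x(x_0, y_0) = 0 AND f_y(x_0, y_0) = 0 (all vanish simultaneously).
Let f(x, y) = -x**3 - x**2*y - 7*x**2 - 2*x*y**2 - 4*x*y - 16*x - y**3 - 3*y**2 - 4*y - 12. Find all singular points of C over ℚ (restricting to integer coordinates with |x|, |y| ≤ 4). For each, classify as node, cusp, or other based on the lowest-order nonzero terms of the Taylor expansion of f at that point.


Singular points: {(-2, 0)}; classification: node.

Compute partial derivatives:
  f_x = -3*x**2 - 2*x*y - 14*x - 2*y**2 - 4*y - 16.
  f_y = -x**2 - 4*x*y - 4*x - 3*y**2 - 6*y - 4.
Scan x_0 ∈ {−4, ..., 4}. For each x_0, f_y(x_0, y) is a polynomial in y; find its integer roots y ∈ {−4, ..., 4}, then test f_x and f at those candidates.
  x = -4: f_y(-4, y) = -3*y**2 + 10*y - 4; no integer root y with |y| ≤ 4.
  x = -3: f_y(-3, y) = -3*y**2 + 6*y - 1; no integer root y with |y| ≤ 4.
  x = -2: f_y(-2, y) = -3*y**2 + 2*y; vanishes at y ∈ {0}. (-2, 0): f_x = 0, f = 0 — SINGULAR.
  x = -1: f_y(-1, y) = -3*y**2 - 2*y - 1; no integer root y with |y| ≤ 4.
  x = 0: f_y(0, y) = -3*y**2 - 6*y - 4; no integer root y with |y| ≤ 4.
  x = 1: f_y(1, y) = -3*y**2 - 10*y - 9; no integer root y with |y| ≤ 4.
  x = 2: f_y(2, y) = -3*y**2 - 14*y - 16; vanishes at y ∈ {-2}. (2, -2): f_x = -48 ≠ 0.
  x = 3: f_y(3, y) = -3*y**2 - 18*y - 25; no integer root y with |y| ≤ 4.
  x = 4: f_y(4, y) = -3*y**2 - 22*y - 36; no integer root y with |y| ≤ 4.
Only singular point on the grid: (-2, 0).
Classify: substitute x = -2 + u, y = 0 + v and expand: f = -u**3 - u**2*v - u**2 - 2*u*v**2 - v**3 + v**2.
No constant or linear terms (consistent with a singular point). Quadratic part: -u**2 + v**2. Cubic part: -u**3 - u**2*v - 2*u*v**2 - v**3.
The quadratic part v**2 - u**2 = (v − u)(v + u) splits into two distinct linear factors, so there are two distinct tangent lines y − 0 = ±(x − -2) — this is a node (ordinary double point).
Classification: node.


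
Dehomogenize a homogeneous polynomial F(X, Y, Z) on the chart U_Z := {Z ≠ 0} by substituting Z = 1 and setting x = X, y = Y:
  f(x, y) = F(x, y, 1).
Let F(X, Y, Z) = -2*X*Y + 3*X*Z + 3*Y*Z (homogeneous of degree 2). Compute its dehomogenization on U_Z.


f(x, y) = -2*x*y + 3*x + 3*y

On U_Z we set Z = 1. Each monomial c·X^i·Y^j·Z^k in F becomes c·x^i·y^j·1^k = c·x^i·y^j.
Substituting Z = 1: F(X, Y, 1) = -2*x*y + 3*x + 3*y.
Note: deg(f) ≤ deg(F) = 2; strict inequality happens when F is divisible by Z (lost terms).


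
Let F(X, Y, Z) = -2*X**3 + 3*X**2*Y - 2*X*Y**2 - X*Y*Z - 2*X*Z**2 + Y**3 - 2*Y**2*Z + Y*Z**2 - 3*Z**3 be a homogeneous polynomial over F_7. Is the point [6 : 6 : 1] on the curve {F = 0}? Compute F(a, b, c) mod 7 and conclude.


F(6,6,1) ≡ 2 (mod 7); P is NOT on the curve.

Evaluate F(6, 6, 1) term-by-term (mod 7).
  -2*X**3 ↦ -2·216·1·1 = -432
  3*X**2*Y ↦ 3·36·6·1 = 648
  -2*X*Y**2 ↦ -2·6·36·1 = -432
  -X*Y*Z ↦ -1·6·6·1 = -36
  -2*X*Z**2 ↦ -2·6·1·1 = -12
  Y**3 ↦ 1·1·216·1 = 216
  -2*Y**2*Z ↦ -2·1·36·1 = -72
  Y*Z**2 ↦ 1·1·6·1 = 6
  -3*Z**3 ↦ -3·1·1·1 = -3
Sum: F(6, 6, 1) = (-432) + (648) + (-432) + (-36) + (-12) + (216) + (-72) + (6) + (-3) = -117.
Reducing mod 7: -117 ≡ 2 (mod 7).
Since F(a, b, c) ≡ 2 ≠ 0 (mod 7), P does NOT lie on the curve.


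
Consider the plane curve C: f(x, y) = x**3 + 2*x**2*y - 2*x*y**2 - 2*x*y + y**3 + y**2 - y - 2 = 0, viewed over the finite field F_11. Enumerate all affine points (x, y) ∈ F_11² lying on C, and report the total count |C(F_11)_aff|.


Affine F_11-points: {(0, 5), (1, 7), (1, 9), (2, 6), (4, 2), (5, 1), (6, 3), (6, 9), (6, 10), (7, 0), (8, 9), (10, 4)}; count = 12.

For each of the 121 pairs (x, y) ∈ F_11², evaluate f(x, y) mod 11. Record the zeros.
  x = 0: [0↦9, 1↦10, 2↦8, 3↦9, 4↦8, 5↦0, 6↦2, 7↦9, 8↦5, 9↦7, 10↦10]  zeros at y ∈ {5}
  x = 1: [0↦10, 1↦9, 2↦1, 3↦3, 4↦10, 5↦6, 6↦8, 7↦0, 8↦10, 9↦0, 10↦9]  zeros at y ∈ {7, 9}
  x = 2: [0↦6, 1↦7, 2↦8, 3↦4, 4↦1, 5↦5, 6↦0, 7↦3, 8↦9, 9↦2, 10↦10]  zeros at y ∈ {6}
  x = 3: [0↦3, 1↦10, 2↦2, 3↦7, 4↦9, 5↦3, 6↦6, 7↦2, 8↦8, 9↦8, 10↦8]  zeros at y ∈ ∅
  x = 4: [0↦7, 1↦2, 2↦0, 3↦7, 4↦7, 5↦6, 6↦10, 7↦3, 8↦2, 9↦2, 10↦9]  zeros at y ∈ {2}
  x = 5: [0↦2, 1↦0, 2↦8, 3↦10, 4↦1, 5↦9, 6↦7, 7↦1, 8↦8, 9↦1, 10↦8]  zeros at y ∈ {1}
  x = 6: [0↦5, 1↦10, 2↦10, 3↦0, 4↦8, 5↦7, 6↦3, 7↦2, 8↦10, 9↦0, 10↦0]  zeros at y ∈ {3, 9, 10}
  x = 7: [0↦0, 1↦5, 2↦1, 3↦5, 4↦1, 5↦6, 6↦4, 7↦1, 8↦3, 9↦5, 10↦2]  zeros at y ∈ {0}
  x = 8: [0↦4, 1↦2, 2↦9, 3↦9, 4↦8, 5↦1, 6↦5, 7↦4, 8↦4, 9↦0, 10↦9]  zeros at y ∈ {9}
  x = 9: [0↦1, 1↦7, 2↦7, 3↦7, 4↦2, 5↦9, 6↦1, 7↦6, 8↦8, 9↦2, 10↦5]  zeros at y ∈ ∅
  x = 10: [0↦8, 1↦4, 2↦1, 3↦5, 4↦0, 5↦3, 6↦9, 7↦2, 8↦10, 9↦6, 10↦7]  zeros at y ∈ {4}
Collecting zeros: affine points = {(0, 5), (1, 7), (1, 9), (2, 6), (4, 2), (5, 1), (6, 3), (6, 9), (6, 10), (7, 0), (8, 9), (10, 4)}.
Total count |C(F_11)_aff| = 12.


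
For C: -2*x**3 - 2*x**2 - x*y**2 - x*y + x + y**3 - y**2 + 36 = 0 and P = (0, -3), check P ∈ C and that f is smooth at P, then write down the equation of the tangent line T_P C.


Tangent line at P: -5*x + 33*y + 99 = 0.

Step 1: f(0, -3) = 0, so P lies on C.
Step 2: partial derivatives
  f_x(x, y) = -6*x**2 - 4*x - y**2 - y + 1, f_y(x, y) = -2*x*y - x + 3*y**2 - 2*y.
  f_x(P) = -5, f_y(P) = 33 (gradient nonzero, so P is smooth).
Step 3: tangent line at P: -5·(x − 0) + 33·(y − -3) = 0.
Expanding: -5*x + 33*y + 99 = 0.


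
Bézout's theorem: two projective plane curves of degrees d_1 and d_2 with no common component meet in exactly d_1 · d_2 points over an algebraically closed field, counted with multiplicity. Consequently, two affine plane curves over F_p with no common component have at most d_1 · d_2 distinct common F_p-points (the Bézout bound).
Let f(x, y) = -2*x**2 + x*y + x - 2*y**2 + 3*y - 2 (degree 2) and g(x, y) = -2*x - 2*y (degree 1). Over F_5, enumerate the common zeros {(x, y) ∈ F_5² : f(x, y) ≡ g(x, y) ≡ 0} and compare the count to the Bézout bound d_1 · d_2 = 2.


Common zeros: {(4, 1)}; count = 1; Bézout bound = 2.

deg(f) = 2, deg(g) = 1, so Bézout bound = 2.
Scan x ∈ F_5. For each x, list the y ∈ F_5 with f(x, y) ≡ 0 and those with g(x, y) ≡ 0 (mod 5); the common zeros in that column are the intersection.
  x = 0: f ≡ 0 at y ∈ ∅; g ≡ 0 at y ∈ {0}; common: ∅.
  x = 1: f ≡ 0 at y ∈ ∅; g ≡ 0 at y ∈ {4}; common: ∅.
  x = 2: f ≡ 0 at y ∈ {1, 4}; g ≡ 0 at y ∈ {3}; common: ∅.
  x = 3: f ≡ 0 at y ∈ {4}; g ≡ 0 at y ∈ {2}; common: ∅.
  x = 4: f ≡ 0 at y ∈ {0, 1}; g ≡ 0 at y ∈ {1}; common: {1}.
Collecting: common zeros = {(4, 1)}, so the count is 1.
Comparison with the Bézout bound: 1 ≤ 2 = deg(f)·deg(g), as expected for curves with no common component (the affine F_5-count falls short of the bound because intersections may lie at infinity, over extension fields, or carry multiplicity).


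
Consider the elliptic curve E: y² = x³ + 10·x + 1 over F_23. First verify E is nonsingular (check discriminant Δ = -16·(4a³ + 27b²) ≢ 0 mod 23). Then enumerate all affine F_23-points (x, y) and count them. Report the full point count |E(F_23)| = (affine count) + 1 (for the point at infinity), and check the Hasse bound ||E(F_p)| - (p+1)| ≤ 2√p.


Affine points = {(0, 1), (0, 22), (1, 9), (1, 14), (2, 11), (2, 12), (3, 9), (3, 14), (4, 6), (4, 17), (6, 1), (6, 22), (7, 0), (8, 8), (8, 15), (11, 4), (11, 19), (12, 3), (12, 20), (16, 5), (16, 18), (17, 1), (17, 22), (19, 9), (19, 14), (20, 6), (20, 17), (22, 6), (22, 17)}; affine count = 29; |E(F_23)| = 30.

Discriminant check: Δ ∝ 4a³ + 27b² = 4·10³ + 27·1² = 4·1000 + 27·1 ≡ 2 (mod 23). Nonzero ⇒ E is nonsingular.
For each x ∈ F_23, compute rhs = x³ + 10·x + 1 mod 23, then count y ∈ F_23 with y² ≡ rhs.
  x = 0: rhs = 1, matching y values: 1, 22 (2 points).
  x = 1: rhs = 12, matching y values: 9, 14 (2 points).
  x = 2: rhs = 6, matching y values: 11, 12 (2 points).
  x = 3: rhs = 12, matching y values: 9, 14 (2 points).
  x = 4: rhs = 13, matching y values: 6, 17 (2 points).
  x = 5: rhs = 15, matching y values: none (0 points).
  x = 6: rhs = 1, matching y values: 1, 22 (2 points).
  x = 7: rhs = 0, matching y values: 0 (1 points).
  x = 8: rhs = 18, matching y values: 8, 15 (2 points).
  x = 9: rhs = 15, matching y values: none (0 points).
  x = 10: rhs = 20, matching y values: none (0 points).
  x = 11: rhs = 16, matching y values: 4, 19 (2 points).
  x = 12: rhs = 9, matching y values: 3, 20 (2 points).
  x = 13: rhs = 5, matching y values: none (0 points).
  x = 14: rhs = 10, matching y values: none (0 points).
  x = 15: rhs = 7, matching y values: none (0 points).
  x = 16: rhs = 2, matching y values: 5, 18 (2 points).
  x = 17: rhs = 1, matching y values: 1, 22 (2 points).
  x = 18: rhs = 10, matching y values: none (0 points).
  x = 19: rhs = 12, matching y values: 9, 14 (2 points).
  x = 20: rhs = 13, matching y values: 6, 17 (2 points).
  x = 21: rhs = 19, matching y values: none (0 points).
  x = 22: rhs = 13, matching y values: 6, 17 (2 points).
Total affine count: 29.
Full point count |E(F_23)| = 29 + 1 = 30.
Hasse bound: |30 − (23+1)| = |6| = 6 ≤ 2√23 ≈ 9.5917 ✓.


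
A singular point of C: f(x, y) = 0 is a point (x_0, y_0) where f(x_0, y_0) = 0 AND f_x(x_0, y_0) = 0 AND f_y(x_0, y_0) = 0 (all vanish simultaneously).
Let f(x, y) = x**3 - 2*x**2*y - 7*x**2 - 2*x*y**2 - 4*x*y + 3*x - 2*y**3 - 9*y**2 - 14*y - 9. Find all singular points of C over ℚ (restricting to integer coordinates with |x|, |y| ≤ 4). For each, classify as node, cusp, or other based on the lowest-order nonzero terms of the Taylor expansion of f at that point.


Singular points: {(1, -2)}; classification: cusp.

Compute partial derivatives:
  f_x = 3*x**2 - 4*x*y - 14*x - 2*y**2 - 4*y + 3.
  f_y = -2*x**2 - 4*x*y - 4*x - 6*y**2 - 18*y - 14.
Scan x_0 ∈ {−4, ..., 4}. For each x_0, f_y(x_0, y) is a polynomial in y; find its integer roots y ∈ {−4, ..., 4}, then test f_x and f at those candidates.
  x = -4: f_y(-4, y) = -6*y**2 - 2*y - 30; no integer root y with |y| ≤ 4.
  x = -3: f_y(-3, y) = -6*y**2 - 6*y - 20; no integer root y with |y| ≤ 4.
  x = -2: f_y(-2, y) = -6*y**2 - 10*y - 14; no integer root y with |y| ≤ 4.
  x = -1: f_y(-1, y) = -6*y**2 - 14*y - 12; no integer root y with |y| ≤ 4.
  x = 0: f_y(0, y) = -6*y**2 - 18*y - 14; no integer root y with |y| ≤ 4.
  x = 1: f_y(1, y) = -6*y**2 - 22*y - 20; vanishes at y ∈ {-2}. (1, -2): f_x = 0, f = 0 — SINGULAR.
  x = 2: f_y(2, y) = -6*y**2 - 26*y - 30; no integer root y with |y| ≤ 4.
  x = 3: f_y(3, y) = -6*y**2 - 30*y - 44; no integer root y with |y| ≤ 4.
  x = 4: f_y(4, y) = -6*y**2 - 34*y - 62; no integer root y with |y| ≤ 4.
Only singular point on the grid: (1, -2).
Classify: substitute x = 1 + u, y = -2 + v and expand: f = u**3 - 2*u**2*v - 2*u*v**2 - 2*v**3 + v**2.
No constant or linear terms (consistent with a singular point). Quadratic part: v**2. Cubic part: u**3 - 2*u**2*v - 2*u*v**2 - 2*v**3.
The quadratic part v**2 is a perfect square, so there is a single (double) tangent line v = 0, i.e. y = -2. Restricting the cubic part to that line (v = 0) leaves u**3 ≠ 0, so f is not divisible by v and the branch is v² ≈ -u**3 to lowest order — this is a cusp.
Classification: cusp.


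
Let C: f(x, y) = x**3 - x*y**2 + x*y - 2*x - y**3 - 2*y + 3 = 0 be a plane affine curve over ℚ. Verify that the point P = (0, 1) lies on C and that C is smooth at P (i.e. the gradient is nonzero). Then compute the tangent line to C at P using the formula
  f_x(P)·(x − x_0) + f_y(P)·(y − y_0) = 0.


Tangent line at P: -2*x - 5*y + 5 = 0.

Step 1: f(0, 1) = 0, so P lies on C.
Step 2: partial derivatives
  f_x(x, y) = 3*x**2 - y**2 + y - 2, f_y(x, y) = -2*x*y + x - 3*y**2 - 2.
  f_x(P) = -2, f_y(P) = -5 (gradient nonzero, so P is smooth).
Step 3: tangent line at P: -2·(x − 0) + -5·(y − 1) = 0.
Expanding: -2*x - 5*y + 5 = 0.


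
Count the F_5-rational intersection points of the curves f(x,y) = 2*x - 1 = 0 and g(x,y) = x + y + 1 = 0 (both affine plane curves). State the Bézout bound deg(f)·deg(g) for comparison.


Common zeros: {(3, 1)}; count = 1; Bézout bound = 1.

deg(f) = 1, deg(g) = 1, so Bézout bound = 1.
Scan x ∈ F_5. For each x, list the y ∈ F_5 with f(x, y) ≡ 0 and those with g(x, y) ≡ 0 (mod 5); the common zeros in that column are the intersection.
  x = 0: f ≡ 0 at y ∈ ∅; g ≡ 0 at y ∈ {4}; common: ∅.
  x = 1: f ≡ 0 at y ∈ ∅; g ≡ 0 at y ∈ {3}; common: ∅.
  x = 2: f ≡ 0 at y ∈ ∅; g ≡ 0 at y ∈ {2}; common: ∅.
  x = 3: f ≡ 0 at y ∈ {0, 1, 2, 3, 4}; g ≡ 0 at y ∈ {1}; common: {1}.
  x = 4: f ≡ 0 at y ∈ ∅; g ≡ 0 at y ∈ {0}; common: ∅.
Collecting: common zeros = {(3, 1)}, so the count is 1.
Comparison with the Bézout bound: 1 ≤ 1 = deg(f)·deg(g), as expected for curves with no common component (the bound is attained).


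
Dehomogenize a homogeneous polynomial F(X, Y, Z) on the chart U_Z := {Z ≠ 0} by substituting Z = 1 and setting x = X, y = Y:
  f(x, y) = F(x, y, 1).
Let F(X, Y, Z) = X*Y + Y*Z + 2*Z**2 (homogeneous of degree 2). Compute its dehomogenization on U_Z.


f(x, y) = x*y + y + 2

On U_Z we set Z = 1. Each monomial c·X^i·Y^j·Z^k in F becomes c·x^i·y^j·1^k = c·x^i·y^j.
Substituting Z = 1: F(X, Y, 1) = x*y + y + 2.
Note: deg(f) ≤ deg(F) = 2; strict inequality happens when F is divisible by Z (lost terms).


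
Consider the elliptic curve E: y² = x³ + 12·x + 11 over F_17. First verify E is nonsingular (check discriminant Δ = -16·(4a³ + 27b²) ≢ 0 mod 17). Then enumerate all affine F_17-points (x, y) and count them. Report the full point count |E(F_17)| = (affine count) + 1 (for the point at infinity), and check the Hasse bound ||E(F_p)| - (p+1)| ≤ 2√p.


Affine points = {(2, 3), (2, 14), (4, 2), (4, 15), (5, 3), (5, 14), (7, 8), (7, 9), (9, 7), (9, 10), (10, 3), (10, 14), (12, 8), (12, 9), (13, 1), (13, 16), (14, 4), (14, 13), (15, 8), (15, 9), (16, 7), (16, 10)}; affine count = 22; |E(F_17)| = 23.

Discriminant check: Δ ∝ 4a³ + 27b² = 4·12³ + 27·11² = 4·1728 + 27·121 ≡ 13 (mod 17). Nonzero ⇒ E is nonsingular.
For each x ∈ F_17, compute rhs = x³ + 12·x + 11 mod 17, then count y ∈ F_17 with y² ≡ rhs.
  x = 0: rhs = 11, matching y values: none (0 points).
  x = 1: rhs = 7, matching y values: none (0 points).
  x = 2: rhs = 9, matching y values: 3, 14 (2 points).
  x = 3: rhs = 6, matching y values: none (0 points).
  x = 4: rhs = 4, matching y values: 2, 15 (2 points).
  x = 5: rhs = 9, matching y values: 3, 14 (2 points).
  x = 6: rhs = 10, matching y values: none (0 points).
  x = 7: rhs = 13, matching y values: 8, 9 (2 points).
  x = 8: rhs = 7, matching y values: none (0 points).
  x = 9: rhs = 15, matching y values: 7, 10 (2 points).
  x = 10: rhs = 9, matching y values: 3, 14 (2 points).
  x = 11: rhs = 12, matching y values: none (0 points).
  x = 12: rhs = 13, matching y values: 8, 9 (2 points).
  x = 13: rhs = 1, matching y values: 1, 16 (2 points).
  x = 14: rhs = 16, matching y values: 4, 13 (2 points).
  x = 15: rhs = 13, matching y values: 8, 9 (2 points).
  x = 16: rhs = 15, matching y values: 7, 10 (2 points).
Total affine count: 22.
Full point count |E(F_17)| = 22 + 1 = 23.
Hasse bound: |23 − (17+1)| = |5| = 5 ≤ 2√17 ≈ 8.2462 ✓.


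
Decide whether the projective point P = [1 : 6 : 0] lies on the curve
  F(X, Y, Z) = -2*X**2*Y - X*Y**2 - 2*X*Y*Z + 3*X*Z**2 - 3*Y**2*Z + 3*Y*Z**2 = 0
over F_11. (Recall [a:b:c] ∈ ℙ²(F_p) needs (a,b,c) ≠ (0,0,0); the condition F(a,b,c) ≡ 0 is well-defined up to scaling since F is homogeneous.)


F(1,6,0) ≡ 7 (mod 11); P is NOT on the curve.

Evaluate F(1, 6, 0) term-by-term (mod 11).
  -2*X**2*Y ↦ -2·1·6·1 = -12
  -X*Y**2 ↦ -1·1·36·1 = -36
  -2*X*Y*Z ↦ -2·1·6·0 = 0
  3*X*Z**2 ↦ 3·1·1·0 = 0
  -3*Y**2*Z ↦ -3·1·36·0 = 0
  3*Y*Z**2 ↦ 3·1·6·0 = 0
Sum: F(1, 6, 0) = (-12) + (-36) + (0) + (0) + (0) + (0) = -48.
Reducing mod 11: -48 ≡ 7 (mod 11).
Since F(a, b, c) ≡ 7 ≠ 0 (mod 11), P does NOT lie on the curve.


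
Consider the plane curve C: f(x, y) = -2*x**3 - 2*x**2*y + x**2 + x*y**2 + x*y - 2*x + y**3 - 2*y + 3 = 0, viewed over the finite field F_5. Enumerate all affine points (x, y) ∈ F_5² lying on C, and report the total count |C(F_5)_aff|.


Affine F_5-points: {(1, 0), (3, 3)}; count = 2.

For each of the 25 pairs (x, y) ∈ F_5², evaluate f(x, y) mod 5. Record the zeros.
  x = 0: [0↦3, 1↦2, 2↦2, 3↦4, 4↦4]  zeros at y ∈ ∅
  x = 1: [0↦0, 1↦4, 2↦1, 3↦2, 4↦3]  zeros at y ∈ {0}
  x = 2: [0↦2, 1↦2, 2↦2, 3↦3, 4↦1]  zeros at y ∈ ∅
  x = 3: [0↦2, 1↦4, 2↦3, 3↦0, 4↦1]  zeros at y ∈ {3}
  x = 4: [0↦3, 1↦3, 2↦2, 3↦1, 4↦1]  zeros at y ∈ ∅
Collecting zeros: affine points = {(1, 0), (3, 3)}.
Total count |C(F_5)_aff| = 2.


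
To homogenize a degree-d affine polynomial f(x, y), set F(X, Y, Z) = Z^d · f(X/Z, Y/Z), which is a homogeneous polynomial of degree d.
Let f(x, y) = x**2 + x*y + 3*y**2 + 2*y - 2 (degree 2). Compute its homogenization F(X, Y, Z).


F(X, Y, Z) = X**2 + X*Y + 3*Y**2 + 2*Y*Z - 2*Z**2

deg(f) = 2.
Substitute x = X/Z, y = Y/Z into f, then multiply by Z^2.
  monomial 1·x^2·y^0 ↦ 1·X^2·Y^0·Z^0.
  monomial 1·x^1·y^1 ↦ 1·X^1·Y^1·Z^0.
  monomial 3·x^0·y^2 ↦ 3·X^0·Y^2·Z^0.
  monomial 2·x^0·y^1 ↦ 2·X^0·Y^1·Z^1.
  monomial -2·x^0·y^0 ↦ -2·X^0·Y^0·Z^2.
Collecting: F(X, Y, Z) = X**2 + X*Y + 3*Y**2 + 2*Y*Z - 2*Z**2.


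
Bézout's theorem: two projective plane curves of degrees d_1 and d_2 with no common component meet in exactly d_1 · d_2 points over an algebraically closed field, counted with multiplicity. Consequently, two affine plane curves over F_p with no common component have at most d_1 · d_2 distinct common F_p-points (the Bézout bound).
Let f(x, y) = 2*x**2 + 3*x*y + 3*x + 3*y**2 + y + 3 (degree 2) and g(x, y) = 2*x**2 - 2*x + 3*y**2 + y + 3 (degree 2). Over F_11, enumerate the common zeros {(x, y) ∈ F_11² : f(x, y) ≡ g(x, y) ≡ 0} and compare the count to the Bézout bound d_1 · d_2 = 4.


Common zeros: {(0, 3), (0, 4), (6, 2)}; count = 3; Bézout bound = 4.

deg(f) = 2, deg(g) = 2, so Bézout bound = 4.
Scan x ∈ F_11. For each x, list the y ∈ F_11 with f(x, y) ≡ 0 and those with g(x, y) ≡ 0 (mod 11); the common zeros in that column are the intersection.
  x = 0: f ≡ 0 at y ∈ {3, 4}; g ≡ 0 at y ∈ {3, 4}; common: {3, 4}.
  x = 1: f ≡ 0 at y ∈ ∅; g ≡ 0 at y ∈ {3, 4}; common: ∅.
  x = 2: f ≡ 0 at y ∈ ∅; g ≡ 0 at y ∈ {1, 6}; common: ∅.
  x = 3: f ≡ 0 at y ∈ {6, 9}; g ≡ 0 at y ∈ ∅; common: ∅.
  x = 4: f ≡ 0 at y ∈ {5, 9}; g ≡ 0 at y ∈ ∅; common: ∅.
  x = 5: f ≡ 0 at y ∈ {3, 10}; g ≡ 0 at y ∈ ∅; common: ∅.
  x = 6: f ≡ 0 at y ∈ {2, 10}; g ≡ 0 at y ∈ {2, 5}; common: {2}.
  x = 7: f ≡ 0 at y ∈ ∅; g ≡ 0 at y ∈ ∅; common: ∅.
  x = 8: f ≡ 0 at y ∈ ∅; g ≡ 0 at y ∈ ∅; common: ∅.
  x = 9: f ≡ 0 at y ∈ {4, 5}; g ≡ 0 at y ∈ ∅; common: ∅.
  x = 10: f ≡ 0 at y ∈ ∅; g ≡ 0 at y ∈ {1, 6}; common: ∅.
Collecting: common zeros = {(0, 3), (0, 4), (6, 2)}, so the count is 3.
Comparison with the Bézout bound: 3 ≤ 4 = deg(f)·deg(g), as expected for curves with no common component (the affine F_11-count falls short of the bound because intersections may lie at infinity, over extension fields, or carry multiplicity).


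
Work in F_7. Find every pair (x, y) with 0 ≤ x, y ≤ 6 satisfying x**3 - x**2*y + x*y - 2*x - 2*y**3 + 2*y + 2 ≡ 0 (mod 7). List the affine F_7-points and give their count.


Affine F_7-points: {(0, 5), (1, 4), (4, 6)}; count = 3.

For each of the 49 pairs (x, y) ∈ F_7², evaluate f(x, y) mod 7. Record the zeros.
  x = 0: [0↦2, 1↦2, 2↦4, 3↦3, 4↦1, 5↦0, 6↦2]  zeros at y ∈ {5}
  x = 1: [0↦1, 1↦1, 2↦3, 3↦2, 4↦0, 5↦6, 6↦1]  zeros at y ∈ {4}
  x = 2: [0↦6, 1↦4, 2↦4, 3↦1, 4↦4, 5↦1, 6↦1]  zeros at y ∈ ∅
  x = 3: [0↦2, 1↦3, 2↦6, 3↦6, 4↦5, 5↦5, 6↦1]  zeros at y ∈ ∅
  x = 4: [0↦2, 1↦4, 2↦1, 3↦2, 4↦2, 5↦3, 6↦0]  zeros at y ∈ {6}
  x = 5: [0↦5, 1↦6, 2↦2, 3↦2, 4↦1, 5↦1, 6↦4]  zeros at y ∈ ∅
  x = 6: [0↦3, 1↦1, 2↦1, 3↦5, 4↦1, 5↦5, 6↦5]  zeros at y ∈ ∅
Collecting zeros: affine points = {(0, 5), (1, 4), (4, 6)}.
Total count |C(F_7)_aff| = 3.


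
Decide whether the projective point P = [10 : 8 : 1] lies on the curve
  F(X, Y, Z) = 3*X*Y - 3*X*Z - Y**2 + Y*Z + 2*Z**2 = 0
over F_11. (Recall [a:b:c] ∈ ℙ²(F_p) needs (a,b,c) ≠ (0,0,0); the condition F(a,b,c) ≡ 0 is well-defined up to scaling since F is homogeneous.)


F(10,8,1) ≡ 2 (mod 11); P is NOT on the curve.

Evaluate F(10, 8, 1) term-by-term (mod 11).
  3*X*Y ↦ 3·10·8·1 = 240
  -3*X*Z ↦ -3·10·1·1 = -30
  -Y**2 ↦ -1·1·64·1 = -64
  Y*Z ↦ 1·1·8·1 = 8
  2*Z**2 ↦ 2·1·1·1 = 2
Sum: F(10, 8, 1) = (240) + (-30) + (-64) + (8) + (2) = 156.
Reducing mod 11: 156 ≡ 2 (mod 11).
Since F(a, b, c) ≡ 2 ≠ 0 (mod 11), P does NOT lie on the curve.


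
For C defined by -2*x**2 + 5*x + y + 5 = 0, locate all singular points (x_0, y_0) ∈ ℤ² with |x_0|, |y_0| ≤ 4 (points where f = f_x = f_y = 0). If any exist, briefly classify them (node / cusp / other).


No singular points in the scanned grid; C is smooth there.

Compute partial derivatives:
  f_x = 5 - 4*x.
  f_y = 1.
f_y = 1 is a nonzero constant, so f_y never vanishes: no point (x, y) can satisfy f = f_x = f_y = 0. In particular no (x, y) ∈ {−4, ..., 4}² is singular; the curve is smooth.


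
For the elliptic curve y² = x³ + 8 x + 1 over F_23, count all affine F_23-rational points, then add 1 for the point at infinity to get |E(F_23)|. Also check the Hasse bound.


Affine points = {(0, 1), (0, 22), (2, 5), (2, 18), (3, 11), (3, 12), (6, 9), (6, 14), (7, 3), (7, 20), (8, 5), (8, 18), (10, 0), (12, 10), (12, 13), (13, 5), (13, 18), (15, 0), (16, 4), (16, 19), (17, 6), (17, 17), (21, 0)}; affine count = 23; |E(F_23)| = 24.

Discriminant check: Δ ∝ 4a³ + 27b² = 4·8³ + 27·1² = 4·512 + 27·1 ≡ 5 (mod 23). Nonzero ⇒ E is nonsingular.
For each x ∈ F_23, compute rhs = x³ + 8·x + 1 mod 23, then count y ∈ F_23 with y² ≡ rhs.
  x = 0: rhs = 1, matching y values: 1, 22 (2 points).
  x = 1: rhs = 10, matching y values: none (0 points).
  x = 2: rhs = 2, matching y values: 5, 18 (2 points).
  x = 3: rhs = 6, matching y values: 11, 12 (2 points).
  x = 4: rhs = 5, matching y values: none (0 points).
  x = 5: rhs = 5, matching y values: none (0 points).
  x = 6: rhs = 12, matching y values: 9, 14 (2 points).
  x = 7: rhs = 9, matching y values: 3, 20 (2 points).
  x = 8: rhs = 2, matching y values: 5, 18 (2 points).
  x = 9: rhs = 20, matching y values: none (0 points).
  x = 10: rhs = 0, matching y values: 0 (1 points).
  x = 11: rhs = 17, matching y values: none (0 points).
  x = 12: rhs = 8, matching y values: 10, 13 (2 points).
  x = 13: rhs = 2, matching y values: 5, 18 (2 points).
  x = 14: rhs = 5, matching y values: none (0 points).
  x = 15: rhs = 0, matching y values: 0 (1 points).
  x = 16: rhs = 16, matching y values: 4, 19 (2 points).
  x = 17: rhs = 13, matching y values: 6, 17 (2 points).
  x = 18: rhs = 20, matching y values: none (0 points).
  x = 19: rhs = 20, matching y values: none (0 points).
  x = 20: rhs = 19, matching y values: none (0 points).
  x = 21: rhs = 0, matching y values: 0 (1 points).
  x = 22: rhs = 15, matching y values: none (0 points).
Total affine count: 23.
Full point count |E(F_23)| = 23 + 1 = 24.
Hasse bound: |24 − (23+1)| = |0| = 0 ≤ 2√23 ≈ 9.5917 ✓.


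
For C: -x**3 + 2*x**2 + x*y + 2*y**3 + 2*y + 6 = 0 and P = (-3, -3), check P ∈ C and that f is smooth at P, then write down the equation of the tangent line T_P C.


Tangent line at P: -42*x + 53*y + 33 = 0.

Step 1: f(-3, -3) = 0, so P lies on C.
Step 2: partial derivatives
  f_x(x, y) = -3*x**2 + 4*x + y, f_y(x, y) = x + 6*y**2 + 2.
  f_x(P) = -42, f_y(P) = 53 (gradient nonzero, so P is smooth).
Step 3: tangent line at P: -42·(x − -3) + 53·(y − -3) = 0.
Expanding: -42*x + 53*y + 33 = 0.


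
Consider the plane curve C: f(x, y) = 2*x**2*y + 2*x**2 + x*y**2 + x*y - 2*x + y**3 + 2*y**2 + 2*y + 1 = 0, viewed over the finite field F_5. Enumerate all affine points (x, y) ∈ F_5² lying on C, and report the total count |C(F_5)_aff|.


Affine F_5-points: {(0, 4), (1, 1), (1, 3), (2, 0), (4, 0), (4, 1), (4, 3)}; count = 7.

For each of the 25 pairs (x, y) ∈ F_5², evaluate f(x, y) mod 5. Record the zeros.
  x = 0: [0↦1, 1↦1, 2↦1, 3↦2, 4↦0]  zeros at y ∈ {4}
  x = 1: [0↦1, 1↦0, 2↦1, 3↦0, 4↦3]  zeros at y ∈ {1, 3}
  x = 2: [0↦0, 1↦2, 2↦3, 3↦4, 4↦1]  zeros at y ∈ {0}
  x = 3: [0↦3, 1↦2, 2↦2, 3↦4, 4↦4]  zeros at y ∈ ∅
  x = 4: [0↦0, 1↦0, 2↦3, 3↦0, 4↦2]  zeros at y ∈ {0, 1, 3}
Collecting zeros: affine points = {(0, 4), (1, 1), (1, 3), (2, 0), (4, 0), (4, 1), (4, 3)}.
Total count |C(F_5)_aff| = 7.


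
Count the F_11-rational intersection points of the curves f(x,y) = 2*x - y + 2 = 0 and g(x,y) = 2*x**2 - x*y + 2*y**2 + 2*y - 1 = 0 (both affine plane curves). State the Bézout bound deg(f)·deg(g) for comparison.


Common zeros: {(0, 2), (6, 3)}; count = 2; Bézout bound = 2.

deg(f) = 1, deg(g) = 2, so Bézout bound = 2.
Scan x ∈ F_11. For each x, list the y ∈ F_11 with f(x, y) ≡ 0 and those with g(x, y) ≡ 0 (mod 11); the common zeros in that column are the intersection.
  x = 0: f ≡ 0 at y ∈ {2}; g ≡ 0 at y ∈ {2, 8}; common: {2}.
  x = 1: f ≡ 0 at y ∈ {4}; g ≡ 0 at y ∈ {2, 3}; common: ∅.
  x = 2: f ≡ 0 at y ∈ {6}; g ≡ 0 at y ∈ ∅; common: ∅.
  x = 3: f ≡ 0 at y ∈ {8}; g ≡ 0 at y ∈ ∅; common: ∅.
  x = 4: f ≡ 0 at y ∈ {10}; g ≡ 0 at y ∈ {4, 8}; common: ∅.
  x = 5: f ≡ 0 at y ∈ {1}; g ≡ 0 at y ∈ ∅; common: ∅.
  x = 6: f ≡ 0 at y ∈ {3}; g ≡ 0 at y ∈ {3, 10}; common: {3}.
  x = 7: f ≡ 0 at y ∈ {5}; g ≡ 0 at y ∈ ∅; common: ∅.
  x = 8: f ≡ 0 at y ∈ {7}; g ≡ 0 at y ∈ ∅; common: ∅.
  x = 9: f ≡ 0 at y ∈ {9}; g ≡ 0 at y ∈ {4, 5}; common: ∅.
  x = 10: f ≡ 0 at y ∈ {0}; g ≡ 0 at y ∈ {5, 10}; common: ∅.
Collecting: common zeros = {(0, 2), (6, 3)}, so the count is 2.
Comparison with the Bézout bound: 2 ≤ 2 = deg(f)·deg(g), as expected for curves with no common component (the bound is attained).
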